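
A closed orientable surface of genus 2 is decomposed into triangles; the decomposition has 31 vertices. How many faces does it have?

66

χ = 2 − 2·2 = -2, and every face is a triangle so 3F = 2E.
V − E + F = -2 with E = 3F/2 gives 31 − (3/2 − 1)·F = -2, so F = 66 and E = 99.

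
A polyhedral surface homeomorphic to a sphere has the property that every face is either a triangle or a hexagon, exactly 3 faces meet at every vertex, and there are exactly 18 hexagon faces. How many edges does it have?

Let x be the number of triangles; then F = 18 + x.
Edge–face incidences: 2E = 6·18 + 3·x = 108 + 3x.
Every vertex has degree 3, so 3V = 2E.
Euler: V − E + F = 2 ⇒ (2E)/3 − E + (18 + x) = 2.
Multiply by 6: 2·(2E) − 3·(2E) + 6·(18 + x) = 12, i.e. 108 + 6x − (108 + 3x) = 12.
Collecting terms: 3x = 12, so x = 4.
Then 2E = 108 + 3·4 = 120, so E = 60, V = 2E/3 = 40, F = 18 + 4 = 22.

60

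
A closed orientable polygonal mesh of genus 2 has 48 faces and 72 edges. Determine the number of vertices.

22

For a closed orientable surface of genus 2, χ = 2 − 2·2 = -2.
V = -2 + E − F = -2 + 72 − 48 = 22.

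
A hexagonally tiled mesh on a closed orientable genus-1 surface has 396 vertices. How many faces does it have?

198

χ = 2 − 2·1 = 0, and every face is a hexagon so 6F = 2E.
V − E + F = 0 with E = 6F/2 gives 396 − (6/2 − 1)·F = 0, so F = 198 and E = 594.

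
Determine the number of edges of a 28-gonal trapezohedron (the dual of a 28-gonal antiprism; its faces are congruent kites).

The n-trapezohedron (dual of the n-antiprism) has V = 2·28 + 2 = 58, E = 4·28 = 112, F = 2·28 = 56.
Check: V − E + F = 58 − 112 + 56 = 2.

112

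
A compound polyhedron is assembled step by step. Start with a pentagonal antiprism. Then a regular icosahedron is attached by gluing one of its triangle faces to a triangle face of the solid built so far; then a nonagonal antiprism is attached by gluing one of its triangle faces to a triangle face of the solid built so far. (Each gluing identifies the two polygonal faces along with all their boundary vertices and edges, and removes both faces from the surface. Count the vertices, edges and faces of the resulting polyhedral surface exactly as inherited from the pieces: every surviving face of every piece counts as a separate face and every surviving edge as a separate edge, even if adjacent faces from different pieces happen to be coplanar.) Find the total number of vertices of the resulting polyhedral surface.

34

A pentagonal antiprism: V=10, E=20, F=12.
Attach a regular icosahedron (V=12, E=30, F=20) along a 3-gon: merge 3 vertices and 3 edges, delete both glued faces → V=19, E=47, F=30.
Attach a nonagonal antiprism (V=18, E=36, F=20) along a 3-gon: merge 3 vertices and 3 edges, delete both glued faces → V=34, E=80, F=48.
Check: V − E + F = 34 − 80 + 48 = 2.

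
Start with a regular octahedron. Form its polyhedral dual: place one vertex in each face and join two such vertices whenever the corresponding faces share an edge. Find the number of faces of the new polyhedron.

6

The base solid has V = 6, E = 12, F = 8.
The dual swaps V and F and preserves E: V′ = F = 8, E′ = E = 12, F′ = V = 6.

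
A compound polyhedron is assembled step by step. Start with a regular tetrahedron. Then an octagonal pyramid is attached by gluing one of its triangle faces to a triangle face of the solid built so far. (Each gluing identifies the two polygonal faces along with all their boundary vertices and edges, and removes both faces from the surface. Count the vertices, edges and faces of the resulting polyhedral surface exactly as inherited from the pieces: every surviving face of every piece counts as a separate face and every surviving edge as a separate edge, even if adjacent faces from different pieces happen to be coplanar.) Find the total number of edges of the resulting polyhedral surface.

19

A regular tetrahedron: V=4, E=6, F=4.
Attach an octagonal pyramid (V=9, E=16, F=9) along a 3-gon: merge 3 vertices and 3 edges, delete both glued faces → V=10, E=19, F=11.
Check: V − E + F = 10 − 19 + 11 = 2.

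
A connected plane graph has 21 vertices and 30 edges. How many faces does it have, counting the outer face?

Euler's formula for a connected plane graph: V − E + F = 2, so F = 2 − 21 + 30 = 11.

11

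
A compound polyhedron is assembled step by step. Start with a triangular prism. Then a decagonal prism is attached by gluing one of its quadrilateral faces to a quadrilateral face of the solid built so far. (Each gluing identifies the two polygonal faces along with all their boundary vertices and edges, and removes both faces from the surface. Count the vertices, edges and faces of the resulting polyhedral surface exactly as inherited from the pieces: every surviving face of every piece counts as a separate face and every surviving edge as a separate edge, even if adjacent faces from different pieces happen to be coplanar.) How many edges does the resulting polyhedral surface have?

A triangular prism: V=6, E=9, F=5.
Attach a decagonal prism (V=20, E=30, F=12) along a 4-gon: merge 4 vertices and 4 edges, delete both glued faces → V=22, E=35, F=15.
Check: V − E + F = 22 − 35 + 15 = 2.

35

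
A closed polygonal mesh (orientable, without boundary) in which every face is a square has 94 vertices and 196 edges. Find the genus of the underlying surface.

Every face is a square and each edge borders two faces, so 4F = 2·196, giving F = 98.
χ = V − E + F = 94 − 196 + 98 = -4.
For a closed orientable surface χ = 2 − 2g, so g = (2 − (-4))/2 = 3.

3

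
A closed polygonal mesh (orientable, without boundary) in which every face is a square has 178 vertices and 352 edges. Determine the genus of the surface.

Every face is a square and each edge borders two faces, so 4F = 2·352, giving F = 176.
χ = V − E + F = 178 − 352 + 176 = 2.
For a closed orientable surface χ = 2 − 2g, so g = (2 − (2))/2 = 0.

0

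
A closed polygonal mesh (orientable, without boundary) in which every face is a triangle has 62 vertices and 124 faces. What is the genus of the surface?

1

Every face is a triangle, so 2E = 3·124 = 372, giving E = 186.
χ = V − E + F = 62 − 186 + 124 = 0.
For a closed orientable surface χ = 2 − 2g, so g = (2 − (0))/2 = 1.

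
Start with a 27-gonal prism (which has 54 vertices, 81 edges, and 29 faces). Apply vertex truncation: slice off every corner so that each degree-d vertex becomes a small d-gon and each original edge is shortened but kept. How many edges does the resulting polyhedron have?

243

Truncation replaces each original edge-end by a new vertex, so V′ = 2E = 162.
Each original edge survives, and each old vertex of degree d contributes d new edges; summing degrees gives Σd = 2E, so E′ = E + 2E = 3E = 243.
Each original face survives and each original vertex becomes one new face: F′ = F + V = 83.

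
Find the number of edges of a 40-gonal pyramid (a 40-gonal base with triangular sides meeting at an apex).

80

A pyramid on an n-gon base has one n-gon and n triangles: V = 40 + 1 = 41, E = 2·40 = 80, F = 40 + 1 = 41.
Check: V − E + F = 41 − 80 + 41 = 2.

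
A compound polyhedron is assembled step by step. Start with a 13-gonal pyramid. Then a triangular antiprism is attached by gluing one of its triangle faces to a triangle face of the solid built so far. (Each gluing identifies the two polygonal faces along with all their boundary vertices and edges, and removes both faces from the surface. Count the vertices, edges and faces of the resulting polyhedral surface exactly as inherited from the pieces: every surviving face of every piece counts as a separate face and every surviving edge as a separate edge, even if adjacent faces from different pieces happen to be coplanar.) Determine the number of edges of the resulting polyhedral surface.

35

A 13-gonal pyramid: V=14, E=26, F=14.
Attach a triangular antiprism (V=6, E=12, F=8) along a 3-gon: merge 3 vertices and 3 edges, delete both glued faces → V=17, E=35, F=20.
Check: V − E + F = 17 − 35 + 20 = 2.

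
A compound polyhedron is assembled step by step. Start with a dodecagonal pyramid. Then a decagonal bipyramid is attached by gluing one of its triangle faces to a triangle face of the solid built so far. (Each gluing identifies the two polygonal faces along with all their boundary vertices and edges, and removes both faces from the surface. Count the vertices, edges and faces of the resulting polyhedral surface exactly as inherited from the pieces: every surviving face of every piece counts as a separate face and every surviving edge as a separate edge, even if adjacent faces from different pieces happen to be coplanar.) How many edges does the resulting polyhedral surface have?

A dodecagonal pyramid: V=13, E=24, F=13.
Attach a decagonal bipyramid (V=12, E=30, F=20) along a 3-gon: merge 3 vertices and 3 edges, delete both glued faces → V=22, E=51, F=31.
Check: V − E + F = 22 − 51 + 31 = 2.

51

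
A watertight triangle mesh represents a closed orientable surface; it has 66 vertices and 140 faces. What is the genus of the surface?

3

Every face is a triangle, so 2E = 3·140 = 420, giving E = 210.
χ = V − E + F = 66 − 210 + 140 = -4.
For a closed orientable surface χ = 2 − 2g, so g = (2 − (-4))/2 = 3.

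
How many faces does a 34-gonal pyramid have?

A pyramid on an n-gon base has one n-gon and n triangles: V = 34 + 1 = 35, E = 2·34 = 68, F = 34 + 1 = 35.
Check: V − E + F = 35 − 68 + 35 = 2.

35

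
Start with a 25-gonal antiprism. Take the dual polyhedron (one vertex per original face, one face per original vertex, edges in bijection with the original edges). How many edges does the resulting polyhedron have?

100

The base solid has V = 50, E = 100, F = 52.
The dual swaps V and F and preserves E: V′ = F = 52, E′ = E = 100, F′ = V = 50.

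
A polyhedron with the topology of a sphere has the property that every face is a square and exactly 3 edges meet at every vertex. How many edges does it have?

12

Each face has 4 edges and each edge borders two faces, so 2E = 4F.
Each vertex has degree 3, so 3V = 2E and hence V = 4F/3.
Euler: V − E + F = 2 ⇒ (4F/3) − (4F/2) + F = 2.
Multiply by 6: (8 − 12 + 6)F = 12, i.e. 2F = 12.
So F = 6, E = 4·6/2 = 12, V = 4·6/3 = 8.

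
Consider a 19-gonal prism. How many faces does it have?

21

A prism on an n-gon has two n-gon bases and n rectangular sides: V = 2·19 = 38, E = 3·19 = 57, F = 19 + 2 = 21.
Check: V − E + F = 38 − 57 + 21 = 2.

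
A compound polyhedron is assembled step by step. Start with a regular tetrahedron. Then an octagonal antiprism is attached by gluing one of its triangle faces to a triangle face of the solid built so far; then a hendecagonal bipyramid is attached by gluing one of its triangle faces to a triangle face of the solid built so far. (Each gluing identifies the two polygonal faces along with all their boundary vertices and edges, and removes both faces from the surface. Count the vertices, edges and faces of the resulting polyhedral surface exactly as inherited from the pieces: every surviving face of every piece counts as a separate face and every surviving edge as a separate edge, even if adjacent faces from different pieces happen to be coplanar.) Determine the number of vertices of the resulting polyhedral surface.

A regular tetrahedron: V=4, E=6, F=4.
Attach an octagonal antiprism (V=16, E=32, F=18) along a 3-gon: merge 3 vertices and 3 edges, delete both glued faces → V=17, E=35, F=20.
Attach a hendecagonal bipyramid (V=13, E=33, F=22) along a 3-gon: merge 3 vertices and 3 edges, delete both glued faces → V=27, E=65, F=40.
Check: V − E + F = 27 − 65 + 40 = 2.

27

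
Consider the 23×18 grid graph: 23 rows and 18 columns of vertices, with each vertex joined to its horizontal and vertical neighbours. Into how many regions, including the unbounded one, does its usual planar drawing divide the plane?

The grid has V = 23·18 = 414 vertices and E = 23·17 + 18·22 = 787 edges.
F = 2 − V + E = 2 − 414 + 787 = 375.

375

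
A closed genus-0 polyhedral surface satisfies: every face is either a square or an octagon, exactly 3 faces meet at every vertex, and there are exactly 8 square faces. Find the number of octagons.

Let x be the number of octagons; then F = 8 + x.
Edge–face incidences: 2E = 4·8 + 8·x = 32 + 8x.
Every vertex has degree 3, so 3V = 2E.
Euler: V − E + F = 2 ⇒ (2E)/3 − E + (8 + x) = 2.
Multiply by 6: 2·(2E) − 3·(2E) + 6·(8 + x) = 12, i.e. 48 + 6x − (32 + 8x) = 12.
Collecting terms: −2x + 16 = 12, so −2x = −4, so x = 2.
Then 2E = 32 + 8·2 = 48, so E = 24, V = 2E/3 = 16, F = 8 + 2 = 10.

2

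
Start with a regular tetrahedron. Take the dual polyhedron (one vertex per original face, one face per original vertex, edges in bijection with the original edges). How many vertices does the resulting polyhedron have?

4

The base solid has V = 4, E = 6, F = 4.
The dual swaps V and F and preserves E: V′ = F = 4, E′ = E = 6, F′ = V = 4.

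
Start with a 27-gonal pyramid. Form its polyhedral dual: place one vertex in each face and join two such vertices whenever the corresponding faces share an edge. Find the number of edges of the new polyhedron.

54

The base solid has V = 28, E = 54, F = 28.
The dual swaps V and F and preserves E: V′ = F = 28, E′ = E = 54, F′ = V = 28.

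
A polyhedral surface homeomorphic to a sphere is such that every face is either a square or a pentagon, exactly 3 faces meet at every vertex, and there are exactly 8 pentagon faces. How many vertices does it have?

16

Let x be the number of squares; then F = 8 + x.
Edge–face incidences: 2E = 5·8 + 4·x = 40 + 4x.
Every vertex has degree 3, so 3V = 2E.
Euler: V − E + F = 2 ⇒ (2E)/3 − E + (8 + x) = 2.
Multiply by 6: 2·(2E) − 3·(2E) + 6·(8 + x) = 12, i.e. 48 + 6x − (40 + 4x) = 12.
Collecting terms: 2x + 8 = 12, so 2x = 4, so x = 2.
Then 2E = 40 + 4·2 = 48, so E = 24, V = 2E/3 = 16, F = 8 + 2 = 10.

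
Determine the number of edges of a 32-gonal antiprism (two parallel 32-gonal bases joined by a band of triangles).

128

An antiprism on an n-gon has two n-gon caps and 2n triangles: V = 2·32 = 64, E = 4·32 = 128, F = 2·32 + 2 = 66.
Check: V − E + F = 64 − 128 + 66 = 2.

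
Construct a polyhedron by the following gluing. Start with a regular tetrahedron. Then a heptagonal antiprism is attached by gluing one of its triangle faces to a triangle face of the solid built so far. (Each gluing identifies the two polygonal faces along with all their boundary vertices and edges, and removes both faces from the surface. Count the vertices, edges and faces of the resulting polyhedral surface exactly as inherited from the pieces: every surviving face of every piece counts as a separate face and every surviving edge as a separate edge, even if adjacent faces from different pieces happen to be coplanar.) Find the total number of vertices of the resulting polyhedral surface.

15

A regular tetrahedron: V=4, E=6, F=4.
Attach a heptagonal antiprism (V=14, E=28, F=16) along a 3-gon: merge 3 vertices and 3 edges, delete both glued faces → V=15, E=31, F=18.
Check: V − E + F = 15 − 31 + 18 = 2.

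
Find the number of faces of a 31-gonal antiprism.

64

An antiprism on an n-gon has two n-gon caps and 2n triangles: V = 2·31 = 62, E = 4·31 = 124, F = 2·31 + 2 = 64.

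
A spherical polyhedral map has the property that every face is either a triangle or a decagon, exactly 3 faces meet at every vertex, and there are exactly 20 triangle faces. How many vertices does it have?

60

Let x be the number of decagons; then F = 20 + x.
Edge–face incidences: 2E = 3·20 + 10·x = 60 + 10x.
Every vertex has degree 3, so 3V = 2E.
Euler: V − E + F = 2 ⇒ (2E)/3 − E + (20 + x) = 2.
Multiply by 6: 2·(2E) − 3·(2E) + 6·(20 + x) = 12, i.e. 120 + 6x − (60 + 10x) = 12.
Collecting terms: −4x + 60 = 12, so −4x = −48, so x = 12.
Then 2E = 60 + 10·12 = 180, so E = 90, V = 2E/3 = 60, F = 20 + 12 = 32.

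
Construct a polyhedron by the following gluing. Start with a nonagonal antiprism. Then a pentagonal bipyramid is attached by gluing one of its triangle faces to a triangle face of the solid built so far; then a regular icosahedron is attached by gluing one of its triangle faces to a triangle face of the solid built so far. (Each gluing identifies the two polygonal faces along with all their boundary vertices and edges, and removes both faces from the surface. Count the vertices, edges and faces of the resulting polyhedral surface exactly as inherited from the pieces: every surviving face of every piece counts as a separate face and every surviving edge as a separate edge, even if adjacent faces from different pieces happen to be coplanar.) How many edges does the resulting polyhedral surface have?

A nonagonal antiprism: V=18, E=36, F=20.
Attach a pentagonal bipyramid (V=7, E=15, F=10) along a 3-gon: merge 3 vertices and 3 edges, delete both glued faces → V=22, E=48, F=28.
Attach a regular icosahedron (V=12, E=30, F=20) along a 3-gon: merge 3 vertices and 3 edges, delete both glued faces → V=31, E=75, F=46.
Check: V − E + F = 31 − 75 + 46 = 2.

75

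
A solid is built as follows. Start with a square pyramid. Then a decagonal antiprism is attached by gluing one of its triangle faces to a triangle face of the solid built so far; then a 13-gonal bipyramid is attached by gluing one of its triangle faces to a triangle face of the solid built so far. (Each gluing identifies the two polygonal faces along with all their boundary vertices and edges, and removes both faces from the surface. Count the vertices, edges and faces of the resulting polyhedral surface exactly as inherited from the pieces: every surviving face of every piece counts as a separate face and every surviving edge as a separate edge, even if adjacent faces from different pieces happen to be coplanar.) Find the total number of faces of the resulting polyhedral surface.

49

A square pyramid: V=5, E=8, F=5.
Attach a decagonal antiprism (V=20, E=40, F=22) along a 3-gon: merge 3 vertices and 3 edges, delete both glued faces → V=22, E=45, F=25.
Attach a 13-gonal bipyramid (V=15, E=39, F=26) along a 3-gon: merge 3 vertices and 3 edges, delete both glued faces → V=34, E=81, F=49.
Check: V − E + F = 34 − 81 + 49 = 2.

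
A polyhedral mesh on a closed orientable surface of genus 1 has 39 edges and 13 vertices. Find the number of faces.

26

For a closed orientable surface of genus 1, χ = 2 − 2·1 = 0.
F = 0 − V + E = 0 − 13 + 39 = 26.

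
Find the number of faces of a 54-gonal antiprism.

110

An antiprism on an n-gon has two n-gon caps and 2n triangles: V = 2·54 = 108, E = 4·54 = 216, F = 2·54 + 2 = 110.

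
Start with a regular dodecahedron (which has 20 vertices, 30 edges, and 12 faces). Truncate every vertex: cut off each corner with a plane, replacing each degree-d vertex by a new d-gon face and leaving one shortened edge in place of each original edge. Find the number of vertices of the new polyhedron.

Truncation replaces each original edge-end by a new vertex, so V′ = 2E = 60.
Each original edge survives, and each old vertex of degree d contributes d new edges; summing degrees gives Σd = 2E, so E′ = E + 2E = 3E = 90.
Each original face survives and each original vertex becomes one new face: F′ = F + V = 32.

60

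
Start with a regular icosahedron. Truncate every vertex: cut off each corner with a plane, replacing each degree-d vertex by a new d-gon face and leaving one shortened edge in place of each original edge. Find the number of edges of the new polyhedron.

The base solid has V = 12, E = 30, F = 20.
Truncation replaces each original edge-end by a new vertex, so V′ = 2E = 60.
Each original edge survives, and each old vertex of degree d contributes d new edges; summing degrees gives Σd = 2E, so E′ = E + 2E = 3E = 90.
Each original face survives and each original vertex becomes one new face: F′ = F + V = 32.

90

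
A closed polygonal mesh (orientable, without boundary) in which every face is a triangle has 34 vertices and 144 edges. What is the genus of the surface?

Every face is a triangle and each edge borders two faces, so 3F = 2·144, giving F = 96.
χ = V − E + F = 34 − 144 + 96 = -14.
For a closed orientable surface χ = 2 − 2g, so g = (2 − (-14))/2 = 8.

8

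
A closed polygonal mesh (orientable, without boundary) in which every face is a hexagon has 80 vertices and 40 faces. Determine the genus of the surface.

Every face is a hexagon, so 2E = 6·40 = 240, giving E = 120.
χ = V − E + F = 80 − 120 + 40 = 0.
For a closed orientable surface χ = 2 − 2g, so g = (2 − (0))/2 = 1.

1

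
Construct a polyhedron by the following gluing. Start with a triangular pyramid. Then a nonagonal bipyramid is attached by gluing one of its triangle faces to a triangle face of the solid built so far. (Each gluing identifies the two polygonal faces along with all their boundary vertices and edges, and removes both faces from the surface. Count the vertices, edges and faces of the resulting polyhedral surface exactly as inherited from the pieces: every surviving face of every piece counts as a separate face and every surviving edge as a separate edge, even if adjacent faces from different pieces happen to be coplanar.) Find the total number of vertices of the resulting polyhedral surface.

12

A triangular pyramid: V=4, E=6, F=4.
Attach a nonagonal bipyramid (V=11, E=27, F=18) along a 3-gon: merge 3 vertices and 3 edges, delete both glued faces → V=12, E=30, F=20.
Check: V − E + F = 12 − 30 + 20 = 2.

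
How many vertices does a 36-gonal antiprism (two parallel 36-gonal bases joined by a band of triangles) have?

72

An antiprism on an n-gon has two n-gon caps and 2n triangles: V = 2·36 = 72, E = 4·36 = 144, F = 2·36 + 2 = 74.
Check: V − E + F = 72 − 144 + 74 = 2.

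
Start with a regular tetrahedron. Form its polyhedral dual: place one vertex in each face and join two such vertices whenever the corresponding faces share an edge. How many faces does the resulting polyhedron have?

4

The base solid has V = 4, E = 6, F = 4.
The dual swaps V and F and preserves E: V′ = F = 4, E′ = E = 6, F′ = V = 4.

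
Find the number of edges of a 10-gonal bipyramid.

A bipyramid over an n-gon has 2n triangular faces and n + 2 vertices: V = 10 + 2 = 12, E = 3·10 = 30, F = 2·10 = 20.

30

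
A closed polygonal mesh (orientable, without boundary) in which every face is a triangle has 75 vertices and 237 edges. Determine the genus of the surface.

Every face is a triangle and each edge borders two faces, so 3F = 2·237, giving F = 158.
χ = V − E + F = 75 − 237 + 158 = -4.
For a closed orientable surface χ = 2 − 2g, so g = (2 − (-4))/2 = 3.

3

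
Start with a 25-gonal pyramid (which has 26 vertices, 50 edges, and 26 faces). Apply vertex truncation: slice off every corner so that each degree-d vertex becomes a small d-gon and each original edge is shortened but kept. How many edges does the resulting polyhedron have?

Truncation replaces each original edge-end by a new vertex, so V′ = 2E = 100.
Each original edge survives, and each old vertex of degree d contributes d new edges; summing degrees gives Σd = 2E, so E′ = E + 2E = 3E = 150.
Each original face survives and each original vertex becomes one new face: F′ = F + V = 52.

150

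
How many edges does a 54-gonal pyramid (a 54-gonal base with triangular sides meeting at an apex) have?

A pyramid on an n-gon base has one n-gon and n triangles: V = 54 + 1 = 55, E = 2·54 = 108, F = 54 + 1 = 55.
Check: V − E + F = 55 − 108 + 55 = 2.

108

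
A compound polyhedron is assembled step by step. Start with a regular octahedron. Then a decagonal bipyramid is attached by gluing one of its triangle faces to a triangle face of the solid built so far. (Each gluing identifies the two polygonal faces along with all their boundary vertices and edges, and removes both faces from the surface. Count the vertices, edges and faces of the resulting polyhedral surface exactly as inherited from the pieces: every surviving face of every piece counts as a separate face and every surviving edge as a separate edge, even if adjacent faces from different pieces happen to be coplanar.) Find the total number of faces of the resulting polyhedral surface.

26

A regular octahedron: V=6, E=12, F=8.
Attach a decagonal bipyramid (V=12, E=30, F=20) along a 3-gon: merge 3 vertices and 3 edges, delete both glued faces → V=15, E=39, F=26.
Check: V − E + F = 15 − 39 + 26 = 2.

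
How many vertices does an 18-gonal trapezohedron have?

The n-trapezohedron (dual of the n-antiprism) has V = 2·18 + 2 = 38, E = 4·18 = 72, F = 2·18 = 36.

38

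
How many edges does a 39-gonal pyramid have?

A pyramid on an n-gon base has one n-gon and n triangles: V = 39 + 1 = 40, E = 2·39 = 78, F = 39 + 1 = 40.

78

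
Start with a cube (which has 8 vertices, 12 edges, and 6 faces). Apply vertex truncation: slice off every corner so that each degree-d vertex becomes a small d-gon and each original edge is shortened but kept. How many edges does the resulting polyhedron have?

Truncation replaces each original edge-end by a new vertex, so V′ = 2E = 24.
Each original edge survives, and each old vertex of degree d contributes d new edges; summing degrees gives Σd = 2E, so E′ = E + 2E = 3E = 36.
Each original face survives and each original vertex becomes one new face: F′ = F + V = 14.

36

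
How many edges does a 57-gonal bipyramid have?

A bipyramid over an n-gon has 2n triangular faces and n + 2 vertices: V = 57 + 2 = 59, E = 3·57 = 171, F = 2·57 = 114.

171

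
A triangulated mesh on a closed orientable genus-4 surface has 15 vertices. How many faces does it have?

42

χ = 2 − 2·4 = -6, and every face is a triangle so 3F = 2E.
V − E + F = -6 with E = 3F/2 gives 15 − (3/2 − 1)·F = -6, so F = 42 and E = 63.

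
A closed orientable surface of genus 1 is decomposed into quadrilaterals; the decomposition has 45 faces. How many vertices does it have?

χ = 2 − 2·1 = 0, and every face is a square so 4F = 2E.
E = 4·45/2 = 90. Then V = 0 + E − F = 0 + 90 − 45 = 45.

45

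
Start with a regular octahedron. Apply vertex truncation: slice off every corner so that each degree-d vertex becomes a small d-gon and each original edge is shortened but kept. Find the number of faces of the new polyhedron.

14

The base solid has V = 6, E = 12, F = 8.
Truncation replaces each original edge-end by a new vertex, so V′ = 2E = 24.
Each original edge survives, and each old vertex of degree d contributes d new edges; summing degrees gives Σd = 2E, so E′ = E + 2E = 3E = 36.
Each original face survives and each original vertex becomes one new face: F′ = F + V = 14.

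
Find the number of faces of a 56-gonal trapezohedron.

112

The n-trapezohedron (dual of the n-antiprism) has V = 2·56 + 2 = 114, E = 4·56 = 224, F = 2·56 = 112.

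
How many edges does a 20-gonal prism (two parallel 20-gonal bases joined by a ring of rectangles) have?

A prism on an n-gon has two n-gon bases and n rectangular sides: V = 2·20 = 40, E = 3·20 = 60, F = 20 + 2 = 22.

60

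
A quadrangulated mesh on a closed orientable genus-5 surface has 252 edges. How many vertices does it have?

118

χ = 2 − 2·5 = -8, and every face is a square so 4F = 2E.
F = 2E/4 = 126. Then V = -8 + E − F = -8 + 252 − 126 = 118.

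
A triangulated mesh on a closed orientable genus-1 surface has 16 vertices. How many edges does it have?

χ = 2 − 2·1 = 0, and every face is a triangle so 3F = 2E.
V − E + F = 0 with E = 3F/2 gives 16 − (3/2 − 1)·F = 0, so F = 32 and E = 48.

48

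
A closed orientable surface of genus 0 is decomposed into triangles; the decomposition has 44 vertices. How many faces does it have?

84

χ = 2 − 2·0 = 2, and every face is a triangle so 3F = 2E.
V − E + F = 2 with E = 3F/2 gives 44 − (3/2 − 1)·F = 2, so F = 84 and E = 126.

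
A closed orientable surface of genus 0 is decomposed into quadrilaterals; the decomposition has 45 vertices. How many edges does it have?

χ = 2 − 2·0 = 2, and every face is a square so 4F = 2E.
V − E + F = 2 with E = 4F/2 gives 45 − (4/2 − 1)·F = 2, so F = 43 and E = 86.

86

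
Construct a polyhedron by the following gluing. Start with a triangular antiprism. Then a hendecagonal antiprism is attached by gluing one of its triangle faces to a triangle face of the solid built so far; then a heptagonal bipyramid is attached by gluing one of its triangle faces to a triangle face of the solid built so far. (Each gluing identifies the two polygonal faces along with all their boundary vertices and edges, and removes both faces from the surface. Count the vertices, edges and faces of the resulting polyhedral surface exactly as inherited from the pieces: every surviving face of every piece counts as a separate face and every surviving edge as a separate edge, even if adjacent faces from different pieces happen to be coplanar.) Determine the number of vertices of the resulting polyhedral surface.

A triangular antiprism: V=6, E=12, F=8.
Attach a hendecagonal antiprism (V=22, E=44, F=24) along a 3-gon: merge 3 vertices and 3 edges, delete both glued faces → V=25, E=53, F=30.
Attach a heptagonal bipyramid (V=9, E=21, F=14) along a 3-gon: merge 3 vertices and 3 edges, delete both glued faces → V=31, E=71, F=42.
Check: V − E + F = 31 − 71 + 42 = 2.

31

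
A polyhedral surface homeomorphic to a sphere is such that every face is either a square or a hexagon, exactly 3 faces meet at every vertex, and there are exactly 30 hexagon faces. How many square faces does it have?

6

Let x be the number of squares; then F = 30 + x.
Edge–face incidences: 2E = 6·30 + 4·x = 180 + 4x.
Every vertex has degree 3, so 3V = 2E.
Euler: V − E + F = 2 ⇒ (2E)/3 − E + (30 + x) = 2.
Multiply by 6: 2·(2E) − 3·(2E) + 6·(30 + x) = 12, i.e. 180 + 6x − (180 + 4x) = 12.
Collecting terms: 2x = 12, so x = 6.
Then 2E = 180 + 4·6 = 204, so E = 102, V = 2E/3 = 68, F = 30 + 6 = 36.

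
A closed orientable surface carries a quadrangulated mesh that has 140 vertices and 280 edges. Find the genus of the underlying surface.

Every face is a square and each edge borders two faces, so 4F = 2·280, giving F = 140.
χ = V − E + F = 140 − 280 + 140 = 0.
For a closed orientable surface χ = 2 − 2g, so g = (2 − (0))/2 = 1.

1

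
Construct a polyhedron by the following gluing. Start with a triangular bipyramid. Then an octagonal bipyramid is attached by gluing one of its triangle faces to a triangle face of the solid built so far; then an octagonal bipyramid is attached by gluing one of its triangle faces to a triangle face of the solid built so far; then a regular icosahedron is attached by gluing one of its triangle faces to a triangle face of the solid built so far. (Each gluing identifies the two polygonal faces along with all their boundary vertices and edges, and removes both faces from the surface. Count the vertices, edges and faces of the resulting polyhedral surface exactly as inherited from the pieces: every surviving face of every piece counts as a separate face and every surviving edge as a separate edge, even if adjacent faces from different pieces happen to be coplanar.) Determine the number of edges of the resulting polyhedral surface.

A triangular bipyramid: V=5, E=9, F=6.
Attach an octagonal bipyramid (V=10, E=24, F=16) along a 3-gon: merge 3 vertices and 3 edges, delete both glued faces → V=12, E=30, F=20.
Attach an octagonal bipyramid (V=10, E=24, F=16) along a 3-gon: merge 3 vertices and 3 edges, delete both glued faces → V=19, E=51, F=34.
Attach a regular icosahedron (V=12, E=30, F=20) along a 3-gon: merge 3 vertices and 3 edges, delete both glued faces → V=28, E=78, F=52.
Check: V − E + F = 28 − 78 + 52 = 2.

78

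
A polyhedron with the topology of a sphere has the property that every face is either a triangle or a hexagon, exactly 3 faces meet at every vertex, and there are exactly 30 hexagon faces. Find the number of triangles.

4

Let x be the number of triangles; then F = 30 + x.
Edge–face incidences: 2E = 6·30 + 3·x = 180 + 3x.
Every vertex has degree 3, so 3V = 2E.
Euler: V − E + F = 2 ⇒ (2E)/3 − E + (30 + x) = 2.
Multiply by 6: 2·(2E) − 3·(2E) + 6·(30 + x) = 12, i.e. 180 + 6x − (180 + 3x) = 12.
Collecting terms: 3x = 12, so x = 4.
Then 2E = 180 + 3·4 = 192, so E = 96, V = 2E/3 = 64, F = 30 + 4 = 34.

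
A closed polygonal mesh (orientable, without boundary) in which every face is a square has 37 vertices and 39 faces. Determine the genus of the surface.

2

Every face is a square, so 2E = 4·39 = 156, giving E = 78.
χ = V − E + F = 37 − 78 + 39 = -2.
For a closed orientable surface χ = 2 − 2g, so g = (2 − (-2))/2 = 2.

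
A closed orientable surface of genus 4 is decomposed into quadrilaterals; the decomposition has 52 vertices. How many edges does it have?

116

χ = 2 − 2·4 = -6, and every face is a square so 4F = 2E.
V − E + F = -6 with E = 4F/2 gives 52 − (4/2 − 1)·F = -6, so F = 58 and E = 116.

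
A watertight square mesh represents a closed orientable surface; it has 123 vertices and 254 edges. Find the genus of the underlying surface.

3

Every face is a square and each edge borders two faces, so 4F = 2·254, giving F = 127.
χ = V − E + F = 123 − 254 + 127 = -4.
For a closed orientable surface χ = 2 − 2g, so g = (2 − (-4))/2 = 3.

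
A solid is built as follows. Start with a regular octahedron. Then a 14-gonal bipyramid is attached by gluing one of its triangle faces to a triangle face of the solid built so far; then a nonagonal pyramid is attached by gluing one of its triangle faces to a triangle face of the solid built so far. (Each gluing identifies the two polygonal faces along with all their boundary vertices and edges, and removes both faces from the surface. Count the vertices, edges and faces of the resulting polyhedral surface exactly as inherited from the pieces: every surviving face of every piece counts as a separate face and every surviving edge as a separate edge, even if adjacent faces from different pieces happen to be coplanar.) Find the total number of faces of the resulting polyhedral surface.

A regular octahedron: V=6, E=12, F=8.
Attach a 14-gonal bipyramid (V=16, E=42, F=28) along a 3-gon: merge 3 vertices and 3 edges, delete both glued faces → V=19, E=51, F=34.
Attach a nonagonal pyramid (V=10, E=18, F=10) along a 3-gon: merge 3 vertices and 3 edges, delete both glued faces → V=26, E=66, F=42.
Check: V − E + F = 26 − 66 + 42 = 2.

42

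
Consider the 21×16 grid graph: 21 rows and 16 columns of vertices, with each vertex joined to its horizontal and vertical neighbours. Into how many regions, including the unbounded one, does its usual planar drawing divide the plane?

301

The grid has V = 21·16 = 336 vertices and E = 21·15 + 16·20 = 635 edges.
F = 2 − V + E = 2 − 336 + 635 = 301.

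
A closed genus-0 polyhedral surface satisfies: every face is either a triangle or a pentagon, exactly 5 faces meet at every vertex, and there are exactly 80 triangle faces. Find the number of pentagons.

12

Let x be the number of pentagons; then F = 80 + x.
Edge–face incidences: 2E = 3·80 + 5·x = 240 + 5x.
Every vertex has degree 5, so 5V = 2E.
Euler: V − E + F = 2 ⇒ (2E)/5 − E + (80 + x) = 2.
Multiply by 10: 2·(2E) − 5·(2E) + 10·(80 + x) = 20, i.e. 800 + 10x − 3·(240 + 5x) = 20.
Collecting terms: −5x + 80 = 20, so −5x = −60, so x = 12.
Then 2E = 240 + 5·12 = 300, so E = 150, V = 2E/5 = 60, F = 80 + 12 = 92.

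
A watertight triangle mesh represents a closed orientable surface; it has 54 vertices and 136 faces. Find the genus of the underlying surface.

8

Every face is a triangle, so 2E = 3·136 = 408, giving E = 204.
χ = V − E + F = 54 − 204 + 136 = -14.
For a closed orientable surface χ = 2 − 2g, so g = (2 − (-14))/2 = 8.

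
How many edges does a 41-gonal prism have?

123

A prism on an n-gon has two n-gon bases and n rectangular sides: V = 2·41 = 82, E = 3·41 = 123, F = 41 + 2 = 43.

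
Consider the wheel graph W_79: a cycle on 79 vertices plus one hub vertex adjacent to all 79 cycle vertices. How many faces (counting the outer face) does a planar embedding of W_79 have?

W_79 has V = 79 + 1 = 80 vertices and E = 2·79 = 158 edges.
By Euler's formula F = 2 − V + E = 2 − 80 + 158 = 80.

80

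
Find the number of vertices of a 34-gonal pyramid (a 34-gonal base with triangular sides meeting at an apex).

A pyramid on an n-gon base has one n-gon and n triangles: V = 34 + 1 = 35, E = 2·34 = 68, F = 34 + 1 = 35.

35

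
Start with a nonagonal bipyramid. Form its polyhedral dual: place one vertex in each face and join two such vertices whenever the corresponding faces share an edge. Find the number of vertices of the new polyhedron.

18

The base solid has V = 11, E = 27, F = 18.
The dual swaps V and F and preserves E: V′ = F = 18, E′ = E = 27, F′ = V = 11.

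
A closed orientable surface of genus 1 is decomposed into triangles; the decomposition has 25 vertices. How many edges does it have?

75

χ = 2 − 2·1 = 0, and every face is a triangle so 3F = 2E.
V − E + F = 0 with E = 3F/2 gives 25 − (3/2 − 1)·F = 0, so F = 50 and E = 75.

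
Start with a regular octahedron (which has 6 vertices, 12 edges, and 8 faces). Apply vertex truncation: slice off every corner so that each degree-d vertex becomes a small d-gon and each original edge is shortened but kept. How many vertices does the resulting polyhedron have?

Truncation replaces each original edge-end by a new vertex, so V′ = 2E = 24.
Each original edge survives, and each old vertex of degree d contributes d new edges; summing degrees gives Σd = 2E, so E′ = E + 2E = 3E = 36.
Each original face survives and each original vertex becomes one new face: F′ = F + V = 14.

24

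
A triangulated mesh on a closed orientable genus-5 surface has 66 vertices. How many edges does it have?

χ = 2 − 2·5 = -8, and every face is a triangle so 3F = 2E.
V − E + F = -8 with E = 3F/2 gives 66 − (3/2 − 1)·F = -8, so F = 148 and E = 222.

222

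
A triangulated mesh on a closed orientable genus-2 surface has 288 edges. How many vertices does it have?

χ = 2 − 2·2 = -2, and every face is a triangle so 3F = 2E.
F = 2E/3 = 192. Then V = -2 + E − F = -2 + 288 − 192 = 94.

94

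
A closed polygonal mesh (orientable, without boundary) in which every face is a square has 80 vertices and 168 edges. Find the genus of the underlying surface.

Every face is a square and each edge borders two faces, so 4F = 2·168, giving F = 84.
χ = V − E + F = 80 − 168 + 84 = -4.
For a closed orientable surface χ = 2 − 2g, so g = (2 − (-4))/2 = 3.

3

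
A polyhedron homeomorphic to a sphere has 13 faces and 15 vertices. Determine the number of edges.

26

Here V − E + F = 2.
E = V + F − (2) = 15 + 13 − (2) = 26.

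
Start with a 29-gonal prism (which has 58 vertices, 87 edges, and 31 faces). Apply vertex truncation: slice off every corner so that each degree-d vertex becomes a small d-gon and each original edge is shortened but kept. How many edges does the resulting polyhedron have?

261

Truncation replaces each original edge-end by a new vertex, so V′ = 2E = 174.
Each original edge survives, and each old vertex of degree d contributes d new edges; summing degrees gives Σd = 2E, so E′ = E + 2E = 3E = 261.
Each original face survives and each original vertex becomes one new face: F′ = F + V = 89.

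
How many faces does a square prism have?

6

A prism on an n-gon has two n-gon bases and n rectangular sides: V = 2·4 = 8, E = 3·4 = 12, F = 4 + 2 = 6.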